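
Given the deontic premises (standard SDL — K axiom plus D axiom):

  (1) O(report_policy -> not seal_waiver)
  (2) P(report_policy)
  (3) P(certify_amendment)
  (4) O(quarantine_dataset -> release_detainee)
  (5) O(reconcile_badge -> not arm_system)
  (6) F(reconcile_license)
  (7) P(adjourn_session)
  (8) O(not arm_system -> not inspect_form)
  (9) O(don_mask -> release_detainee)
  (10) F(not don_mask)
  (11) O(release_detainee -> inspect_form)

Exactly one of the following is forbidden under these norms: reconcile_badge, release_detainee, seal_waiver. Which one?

reconcile_badge

Premise 10 is F(not don_mask), i.e. O(don_mask).
Premise 9 is O(don_mask -> release_detainee); since O(don_mask), deontic closure gives O(release_detainee).
Premise 11 is O(release_detainee -> inspect_form); since O(release_detainee), deontic closure gives O(inspect_form).
Premise 8, O(not arm_system -> not inspect_form), contraposes to O(inspect_form -> arm_system); with O(inspect_form) we get O(arm_system).
The contrapositive of premise 5 (O(reconcile_badge -> not arm_system)) is O(arm_system -> not reconcile_badge), and O(arm_system) is already established, so O(not reconcile_badge).
So O(not reconcile_badge) holds, i.e. reconcile_badge is forbidden. None of the other listed options is forbidden under the premises.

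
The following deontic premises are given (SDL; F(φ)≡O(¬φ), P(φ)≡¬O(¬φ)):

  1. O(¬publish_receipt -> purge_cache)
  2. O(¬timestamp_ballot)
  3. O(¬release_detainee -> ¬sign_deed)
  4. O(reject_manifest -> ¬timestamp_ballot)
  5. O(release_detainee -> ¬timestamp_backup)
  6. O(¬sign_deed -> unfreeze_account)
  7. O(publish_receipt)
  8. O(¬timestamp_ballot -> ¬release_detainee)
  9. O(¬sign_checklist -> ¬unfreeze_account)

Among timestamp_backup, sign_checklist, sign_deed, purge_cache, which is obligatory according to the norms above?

Premise 2 gives O(¬timestamp_ballot).
Premise 8 is O(¬timestamp_ballot -> ¬release_detainee); since O(¬timestamp_ballot), deontic closure gives O(¬release_detainee).
Applying K to premise 3 (O(¬release_detainee -> ¬sign_deed)) and O(¬release_detainee) yields O(¬sign_deed).
From O(¬sign_deed) and premise 6, O(¬sign_deed -> unfreeze_account), we obtain O(unfreeze_account).
Premise 9 is O(¬sign_checklist -> ¬unfreeze_account); contrapositively O(unfreeze_account -> sign_checklist). Since O(unfreeze_account) holds, K gives O(sign_checklist).
So O(sign_checklist) holds — sign_checklist is obligatory. None of the other listed options is made obligatory by any chain of premises.

sign_checklist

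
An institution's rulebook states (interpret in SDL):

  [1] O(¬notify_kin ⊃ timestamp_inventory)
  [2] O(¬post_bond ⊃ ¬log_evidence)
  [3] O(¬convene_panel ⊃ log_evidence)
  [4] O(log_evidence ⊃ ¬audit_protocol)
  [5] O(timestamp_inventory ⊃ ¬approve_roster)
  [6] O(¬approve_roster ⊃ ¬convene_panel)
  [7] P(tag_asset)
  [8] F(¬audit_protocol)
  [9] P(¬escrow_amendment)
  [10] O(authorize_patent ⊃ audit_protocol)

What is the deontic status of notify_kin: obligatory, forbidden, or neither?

Obligatory

F(¬audit_protocol) at premise 8 means O(audit_protocol).
The contrapositive of premise 4 (O(log_evidence ⊃ ¬audit_protocol)) is O(audit_protocol ⊃ ¬log_evidence), and O(audit_protocol) is already established, so O(¬log_evidence).
The contrapositive of premise 3 (O(¬convene_panel ⊃ log_evidence)) is O(¬log_evidence ⊃ convene_panel), and O(¬log_evidence) is already established, so O(convene_panel).
Premise 6, O(¬approve_roster ⊃ ¬convene_panel), contraposes to O(convene_panel ⊃ approve_roster); with O(convene_panel) we get O(approve_roster).
The contrapositive of premise 5 (O(timestamp_inventory ⊃ ¬approve_roster)) is O(approve_roster ⊃ ¬timestamp_inventory), and O(approve_roster) is already established, so O(¬timestamp_inventory).
The contrapositive of premise 1 (O(¬notify_kin ⊃ timestamp_inventory)) is O(¬timestamp_inventory ⊃ notify_kin), and O(¬timestamp_inventory) is already established, so O(notify_kin).
Premises 2, 7, 9, 10 do not contribute to this derivation.
Hence notify_kin is obligatory.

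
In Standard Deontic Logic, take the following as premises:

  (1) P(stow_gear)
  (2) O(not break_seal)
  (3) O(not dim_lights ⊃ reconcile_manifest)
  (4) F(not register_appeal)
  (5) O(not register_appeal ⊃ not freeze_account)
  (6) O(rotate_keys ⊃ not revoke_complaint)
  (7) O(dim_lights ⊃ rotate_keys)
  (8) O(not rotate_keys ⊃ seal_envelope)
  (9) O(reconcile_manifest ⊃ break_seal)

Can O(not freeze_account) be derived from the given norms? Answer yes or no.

No

Premise 5 is O(not register_appeal ⊃ not freeze_account), but O(not register_appeal) is not derivable from the premises, so it does not yield O(not freeze_account).
No other premise forces O(not freeze_account). An ideal world satisfying every premise can still have not freeze_account false, so O(not freeze_account) is not derivable.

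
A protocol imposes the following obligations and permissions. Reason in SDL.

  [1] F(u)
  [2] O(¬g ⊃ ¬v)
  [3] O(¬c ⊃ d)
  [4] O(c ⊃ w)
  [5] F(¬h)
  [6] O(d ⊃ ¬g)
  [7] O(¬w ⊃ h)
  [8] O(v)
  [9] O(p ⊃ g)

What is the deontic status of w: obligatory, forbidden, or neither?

Premise 8 states O(v) outright.
The contrapositive of premise 2 (O(¬g ⊃ ¬v)) is O(v ⊃ g), and O(v) is already established, so O(g).
The contrapositive of premise 6 (O(d ⊃ ¬g)) is O(g ⊃ ¬d), and O(g) is already established, so O(¬d).
Premise 3 is O(¬c ⊃ d); contrapositively O(¬d ⊃ c). Since O(¬d) holds, K gives O(c).
Premise 4 is O(c ⊃ w); since O(c), deontic closure gives O(w).
Premises 1, 5, 7, 9 do not contribute to this derivation.
Hence w is obligatory.

Obligatory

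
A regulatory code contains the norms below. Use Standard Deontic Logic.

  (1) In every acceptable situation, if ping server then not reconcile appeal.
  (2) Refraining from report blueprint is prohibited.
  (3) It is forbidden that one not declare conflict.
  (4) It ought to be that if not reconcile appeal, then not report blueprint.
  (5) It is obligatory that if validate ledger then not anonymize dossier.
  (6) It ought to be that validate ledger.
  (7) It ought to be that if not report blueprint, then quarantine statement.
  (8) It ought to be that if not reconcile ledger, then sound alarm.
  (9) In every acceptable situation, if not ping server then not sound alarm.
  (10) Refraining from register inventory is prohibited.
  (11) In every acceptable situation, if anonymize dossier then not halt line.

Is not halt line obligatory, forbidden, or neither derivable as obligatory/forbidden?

Neither

Premise 11 is O(anonymize_dossier → ¬halt_line), but O(anonymize_dossier) is not derivable from the premises, so it does not yield O(¬halt_line).
No premise or chain of K-axiom applications forces O(¬halt_line), and none forces O(halt_line). So ¬halt_line is neither obligatory nor forbidden under these norms.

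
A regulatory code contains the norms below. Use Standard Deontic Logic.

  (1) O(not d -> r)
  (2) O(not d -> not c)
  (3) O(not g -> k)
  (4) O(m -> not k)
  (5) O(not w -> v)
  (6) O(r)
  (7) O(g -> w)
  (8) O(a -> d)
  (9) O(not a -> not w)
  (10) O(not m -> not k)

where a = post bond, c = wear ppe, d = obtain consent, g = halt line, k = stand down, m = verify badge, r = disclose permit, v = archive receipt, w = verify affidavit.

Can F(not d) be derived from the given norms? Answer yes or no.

By case analysis on not m: premise 10 gives O(not m -> not k) and premise 4 gives O(m -> not k), so O(not k) either way.
The contrapositive of premise 3 (O(not g -> k)) is O(not k -> g), and O(not k) is already established, so O(g).
With premise 7, O(g -> w), the K-axiom yields O(w).
Premise 9 is O(not a -> not w); contrapositively O(w -> a). Since O(w) holds, K gives O(a).
From O(a) and premise 8, O(a -> d), we obtain O(d).
Premises 1, 2, 5, 6 do not contribute to this derivation.
So O(d) holds, i.e. F(not d). The claim follows.

Yes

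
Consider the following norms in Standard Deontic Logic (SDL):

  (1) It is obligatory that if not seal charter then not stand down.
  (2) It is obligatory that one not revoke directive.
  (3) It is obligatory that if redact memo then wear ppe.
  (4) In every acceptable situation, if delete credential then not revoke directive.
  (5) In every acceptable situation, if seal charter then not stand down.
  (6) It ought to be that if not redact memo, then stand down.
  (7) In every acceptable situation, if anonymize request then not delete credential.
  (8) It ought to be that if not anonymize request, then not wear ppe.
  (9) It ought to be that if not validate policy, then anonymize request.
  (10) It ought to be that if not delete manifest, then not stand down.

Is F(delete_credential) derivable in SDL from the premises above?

By case analysis on seal_charter: premise 5 gives O(seal_charter → ¬stand_down) and premise 1 gives O(¬seal_charter → ¬stand_down), so O(¬stand_down) either way.
The contrapositive of premise 6 (O(¬redact_memo → stand_down)) is O(¬stand_down → redact_memo), and O(¬stand_down) is already established, so O(redact_memo).
Premise 3 is O(redact_memo → wear_ppe); since O(redact_memo), deontic closure gives O(wear_ppe).
Premise 8, O(¬anonymize_request → ¬wear_ppe), contraposes to O(wear_ppe → anonymize_request); with O(wear_ppe) we get O(anonymize_request).
From O(anonymize_request) and premise 7, O(anonymize_request → ¬delete_credential), we obtain O(¬delete_credential).
Premises 2, 4, 9, 10 do not contribute to this derivation.
So O(¬delete_credential) holds, i.e. F(delete_credential). The claim follows.

Yes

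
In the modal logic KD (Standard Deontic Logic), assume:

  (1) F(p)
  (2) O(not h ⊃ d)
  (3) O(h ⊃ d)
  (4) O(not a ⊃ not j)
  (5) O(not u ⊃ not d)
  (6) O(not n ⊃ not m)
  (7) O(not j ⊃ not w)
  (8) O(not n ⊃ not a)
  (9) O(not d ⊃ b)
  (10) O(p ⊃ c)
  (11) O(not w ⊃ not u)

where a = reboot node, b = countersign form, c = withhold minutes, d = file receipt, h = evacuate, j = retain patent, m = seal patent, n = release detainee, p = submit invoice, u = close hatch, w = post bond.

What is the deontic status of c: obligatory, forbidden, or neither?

Premise 10 is O(p ⊃ c), but O(p) is not derivable from the premises, so it does not yield O(c).
No premise or chain of K-axiom applications forces O(c), and none forces O(not c). So c is neither obligatory nor forbidden under these norms.

Neither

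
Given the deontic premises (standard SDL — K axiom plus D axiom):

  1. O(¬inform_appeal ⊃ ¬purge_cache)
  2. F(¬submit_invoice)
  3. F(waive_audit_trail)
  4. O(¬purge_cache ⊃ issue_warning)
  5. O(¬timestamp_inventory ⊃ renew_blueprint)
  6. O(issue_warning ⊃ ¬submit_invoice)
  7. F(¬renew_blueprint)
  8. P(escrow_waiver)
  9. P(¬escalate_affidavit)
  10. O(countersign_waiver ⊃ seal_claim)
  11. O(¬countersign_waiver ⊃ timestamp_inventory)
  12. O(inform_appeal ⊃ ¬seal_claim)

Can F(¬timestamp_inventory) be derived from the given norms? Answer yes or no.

Premise 2 is F(¬submit_invoice), i.e. O(submit_invoice).
Premise 6, O(issue_warning ⊃ ¬submit_invoice), contraposes to O(submit_invoice ⊃ ¬issue_warning); with O(submit_invoice) we get O(¬issue_warning).
Premise 4 is O(¬purge_cache ⊃ issue_warning); contrapositively O(¬issue_warning ⊃ purge_cache). Since O(¬issue_warning) holds, K gives O(purge_cache).
Premise 1 is O(¬inform_appeal ⊃ ¬purge_cache); contrapositively O(purge_cache ⊃ inform_appeal). Since O(purge_cache) holds, K gives O(inform_appeal).
With premise 12, O(inform_appeal ⊃ ¬seal_claim), the K-axiom yields O(¬seal_claim).
The contrapositive of premise 10 (O(countersign_waiver ⊃ seal_claim)) is O(¬seal_claim ⊃ ¬countersign_waiver), and O(¬seal_claim) is already established, so O(¬countersign_waiver).
Applying K to premise 11 (O(¬countersign_waiver ⊃ timestamp_inventory)) and O(¬countersign_waiver) yields O(timestamp_inventory).
Premises 3, 5, 7, 8, 9 do not contribute to this derivation.
So O(timestamp_inventory) holds, i.e. F(¬timestamp_inventory). The claim follows.

Yes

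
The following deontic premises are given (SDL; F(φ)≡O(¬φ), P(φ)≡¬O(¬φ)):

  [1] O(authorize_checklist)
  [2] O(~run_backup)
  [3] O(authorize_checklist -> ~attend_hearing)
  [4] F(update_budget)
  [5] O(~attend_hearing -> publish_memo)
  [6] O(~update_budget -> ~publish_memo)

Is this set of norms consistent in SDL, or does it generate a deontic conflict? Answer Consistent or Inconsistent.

Inconsistent

Premise 4 is F(update_budget), i.e. O(~update_budget).
From O(~update_budget) and premise 6, O(~update_budget -> ~publish_memo), we obtain O(~publish_memo).
Premise 5 is O(~attend_hearing -> publish_memo); contrapositively O(~publish_memo -> attend_hearing). Since O(~publish_memo) holds, K gives O(attend_hearing).
Premise 3, O(authorize_checklist -> ~attend_hearing), contraposes to O(attend_hearing -> ~authorize_checklist); with O(attend_hearing) we get O(~authorize_checklist).
Yet premise 1 states O(authorize_checklist).
We now have both O(~authorize_checklist) and O(authorize_checklist) — authorize_checklist is simultaneously obligatory and forbidden, violating the D-axiom.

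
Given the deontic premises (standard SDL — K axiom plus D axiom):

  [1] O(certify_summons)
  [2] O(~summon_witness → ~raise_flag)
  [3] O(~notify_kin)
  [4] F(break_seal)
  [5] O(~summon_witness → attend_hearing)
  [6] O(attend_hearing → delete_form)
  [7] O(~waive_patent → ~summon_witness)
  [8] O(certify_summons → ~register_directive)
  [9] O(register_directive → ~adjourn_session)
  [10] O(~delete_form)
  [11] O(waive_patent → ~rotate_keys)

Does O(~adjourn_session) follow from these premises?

Premise 9 is O(register_directive → ~adjourn_session), but O(register_directive) is not derivable from the premises, so it does not yield O(~adjourn_session).
No other premise forces O(~adjourn_session). An ideal world satisfying every premise can still have ~adjourn_session false, so O(~adjourn_session) is not derivable.

No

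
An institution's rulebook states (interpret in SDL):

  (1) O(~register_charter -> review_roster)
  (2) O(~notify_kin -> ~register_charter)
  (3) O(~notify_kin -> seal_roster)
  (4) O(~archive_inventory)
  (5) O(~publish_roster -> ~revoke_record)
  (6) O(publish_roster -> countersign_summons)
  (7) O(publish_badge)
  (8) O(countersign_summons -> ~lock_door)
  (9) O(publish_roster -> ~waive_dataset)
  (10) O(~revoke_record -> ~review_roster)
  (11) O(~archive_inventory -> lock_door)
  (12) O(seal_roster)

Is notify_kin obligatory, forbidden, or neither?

Obligatory

Premise 4 gives O(~archive_inventory).
Premise 11 is O(~archive_inventory -> lock_door); since O(~archive_inventory), deontic closure gives O(lock_door).
Premise 8 is O(countersign_summons -> ~lock_door); contrapositively O(lock_door -> ~countersign_summons). Since O(lock_door) holds, K gives O(~countersign_summons).
Premise 6 is O(publish_roster -> countersign_summons); contrapositively O(~countersign_summons -> ~publish_roster). Since O(~countersign_summons) holds, K gives O(~publish_roster).
Premise 5 is O(~publish_roster -> ~revoke_record); since O(~publish_roster), deontic closure gives O(~revoke_record).
From O(~revoke_record) and premise 10, O(~revoke_record -> ~review_roster), we obtain O(~review_roster).
Premise 1 is O(~register_charter -> review_roster); contrapositively O(~review_roster -> register_charter). Since O(~review_roster) holds, K gives O(register_charter).
The contrapositive of premise 2 (O(~notify_kin -> ~register_charter)) is O(register_charter -> notify_kin), and O(register_charter) is already established, so O(notify_kin).
Premises 3, 7, 9, 12 do not contribute to this derivation.
Hence notify_kin is obligatory.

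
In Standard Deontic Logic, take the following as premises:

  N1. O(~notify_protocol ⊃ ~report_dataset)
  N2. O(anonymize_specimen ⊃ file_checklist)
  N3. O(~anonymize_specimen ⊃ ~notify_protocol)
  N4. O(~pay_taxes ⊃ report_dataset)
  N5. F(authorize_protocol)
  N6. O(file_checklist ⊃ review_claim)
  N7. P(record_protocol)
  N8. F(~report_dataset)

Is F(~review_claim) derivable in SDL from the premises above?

Yes

Premise 8, F(~report_dataset), is equivalent to O(report_dataset).
Premise 1, O(~notify_protocol ⊃ ~report_dataset), contraposes to O(report_dataset ⊃ notify_protocol); with O(report_dataset) we get O(notify_protocol).
The contrapositive of premise 3 (O(~anonymize_specimen ⊃ ~notify_protocol)) is O(notify_protocol ⊃ anonymize_specimen), and O(notify_protocol) is already established, so O(anonymize_specimen).
With premise 2, O(anonymize_specimen ⊃ file_checklist), the K-axiom yields O(file_checklist).
Premise 6 is O(file_checklist ⊃ review_claim); since O(file_checklist), deontic closure gives O(review_claim).
Premises 4, 5, 7 do not contribute to this derivation.
So O(review_claim) holds, i.e. F(~review_claim). The claim follows.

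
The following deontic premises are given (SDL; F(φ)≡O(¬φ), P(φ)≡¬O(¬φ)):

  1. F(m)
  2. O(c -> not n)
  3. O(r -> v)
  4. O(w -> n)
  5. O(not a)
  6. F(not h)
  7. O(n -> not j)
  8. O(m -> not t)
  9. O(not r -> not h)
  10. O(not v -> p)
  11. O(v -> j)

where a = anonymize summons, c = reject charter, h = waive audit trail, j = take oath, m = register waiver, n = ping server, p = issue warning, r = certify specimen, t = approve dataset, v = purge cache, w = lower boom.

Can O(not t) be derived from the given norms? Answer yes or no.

Premise 8 is O(m -> not t), but O(m) is not derivable from the premises, so it does not yield O(not t).
No other premise forces O(not t). An ideal world satisfying every premise can still have not t false, so O(not t) is not derivable.

No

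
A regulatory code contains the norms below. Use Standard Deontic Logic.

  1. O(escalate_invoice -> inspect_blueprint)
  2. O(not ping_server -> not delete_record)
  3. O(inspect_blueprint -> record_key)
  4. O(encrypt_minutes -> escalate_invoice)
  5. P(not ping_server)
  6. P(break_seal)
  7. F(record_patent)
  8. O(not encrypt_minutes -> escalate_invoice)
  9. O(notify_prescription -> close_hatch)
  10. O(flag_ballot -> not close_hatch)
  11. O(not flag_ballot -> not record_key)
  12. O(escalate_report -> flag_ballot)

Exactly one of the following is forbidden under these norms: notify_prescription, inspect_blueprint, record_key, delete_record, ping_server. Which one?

notify_prescription

Premises 4 and 8 are O(encrypt_minutes -> escalate_invoice) and O(not encrypt_minutes -> escalate_invoice); every ideal world satisfies encrypt_minutes or not encrypt_minutes, so in either case escalate_invoice holds — hence O(escalate_invoice).
From O(escalate_invoice) and premise 1, O(escalate_invoice -> inspect_blueprint), we obtain O(inspect_blueprint).
Applying K to premise 3 (O(inspect_blueprint -> record_key)) and O(inspect_blueprint) yields O(record_key).
Premise 11, O(not flag_ballot -> not record_key), contraposes to O(record_key -> flag_ballot); with O(record_key) we get O(flag_ballot).
From O(flag_ballot) and premise 10, O(flag_ballot -> not close_hatch), we obtain O(not close_hatch).
The contrapositive of premise 9 (O(notify_prescription -> close_hatch)) is O(not close_hatch -> not notify_prescription), and O(not close_hatch) is already established, so O(not notify_prescription).
So O(not notify_prescription) holds, i.e. notify_prescription is forbidden. None of the other listed options is forbidden under the premises.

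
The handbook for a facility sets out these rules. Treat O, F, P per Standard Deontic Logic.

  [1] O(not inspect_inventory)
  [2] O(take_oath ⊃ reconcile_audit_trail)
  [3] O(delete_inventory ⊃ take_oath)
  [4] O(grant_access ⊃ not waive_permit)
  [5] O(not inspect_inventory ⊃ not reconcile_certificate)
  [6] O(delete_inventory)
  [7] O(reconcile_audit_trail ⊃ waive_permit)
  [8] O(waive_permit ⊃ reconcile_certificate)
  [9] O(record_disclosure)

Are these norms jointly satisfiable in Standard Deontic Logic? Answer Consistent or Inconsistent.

From premise 1 we have O(not inspect_inventory).
From O(not inspect_inventory) and premise 5, O(not inspect_inventory ⊃ not reconcile_certificate), we obtain O(not reconcile_certificate).
Premise 8, O(waive_permit ⊃ reconcile_certificate), contraposes to O(not reconcile_certificate ⊃ not waive_permit); with O(not reconcile_certificate) we get O(not waive_permit).
The contrapositive of premise 7 (O(reconcile_audit_trail ⊃ waive_permit)) is O(not waive_permit ⊃ not reconcile_audit_trail), and O(not waive_permit) is already established, so O(not reconcile_audit_trail).
The contrapositive of premise 2 (O(take_oath ⊃ reconcile_audit_trail)) is O(not reconcile_audit_trail ⊃ not take_oath), and O(not reconcile_audit_trail) is already established, so O(not take_oath).
Premise 3, O(delete_inventory ⊃ take_oath), contraposes to O(not take_oath ⊃ not delete_inventory); with O(not take_oath) we get O(not delete_inventory).
Yet premise 6 states O(delete_inventory).
We now have both O(not delete_inventory) and O(delete_inventory) — delete_inventory is simultaneously obligatory and forbidden, violating the D-axiom.

Inconsistent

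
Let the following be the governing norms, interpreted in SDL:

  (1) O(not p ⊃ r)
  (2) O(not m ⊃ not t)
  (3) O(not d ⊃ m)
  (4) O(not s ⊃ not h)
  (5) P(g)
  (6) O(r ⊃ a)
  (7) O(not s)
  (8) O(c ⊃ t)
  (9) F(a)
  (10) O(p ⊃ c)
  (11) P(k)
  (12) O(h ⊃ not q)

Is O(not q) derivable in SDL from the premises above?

No

Premise 12 is O(h ⊃ not q), but O(h) is not derivable from the premises, so it does not yield O(not q).
No other premise forces O(not q). An ideal world satisfying every premise can still have not q false, so O(not q) is not derivable.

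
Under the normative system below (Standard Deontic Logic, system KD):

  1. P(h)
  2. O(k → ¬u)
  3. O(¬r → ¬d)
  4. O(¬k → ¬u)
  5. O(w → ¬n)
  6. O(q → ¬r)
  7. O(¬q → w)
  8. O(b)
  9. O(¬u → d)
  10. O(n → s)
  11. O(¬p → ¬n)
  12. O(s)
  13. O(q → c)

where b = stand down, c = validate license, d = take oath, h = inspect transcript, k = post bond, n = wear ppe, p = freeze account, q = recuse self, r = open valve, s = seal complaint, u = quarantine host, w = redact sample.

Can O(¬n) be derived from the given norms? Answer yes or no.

Yes

By case analysis on k: premise 2 gives O(k → ¬u) and premise 4 gives O(¬k → ¬u), so O(¬u) either way.
Applying K to premise 9 (O(¬u → d)) and O(¬u) yields O(d).
The contrapositive of premise 3 (O(¬r → ¬d)) is O(d → r), and O(d) is already established, so O(r).
Premise 6, O(q → ¬r), contraposes to O(r → ¬q); with O(r) we get O(¬q).
With premise 7, O(¬q → w), the K-axiom yields O(w).
Applying K to premise 5 (O(w → ¬n)) and O(w) yields O(¬n).
Premises 1, 8, 10, 11, 12, 13 do not contribute to this derivation.
So O(¬n) follows.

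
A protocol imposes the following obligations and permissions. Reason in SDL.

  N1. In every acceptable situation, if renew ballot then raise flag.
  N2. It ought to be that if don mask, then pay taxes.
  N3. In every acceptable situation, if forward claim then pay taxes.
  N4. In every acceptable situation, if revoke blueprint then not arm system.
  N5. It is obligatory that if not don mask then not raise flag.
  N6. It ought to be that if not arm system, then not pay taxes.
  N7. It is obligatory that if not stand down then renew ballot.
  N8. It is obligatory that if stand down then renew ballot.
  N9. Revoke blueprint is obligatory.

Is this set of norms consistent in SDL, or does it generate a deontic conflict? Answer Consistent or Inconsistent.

Premises 8 and 7 cover both cases: O(stand_down → renew_ballot) and O(¬stand_down → renew_ballot). Since stand_down ∨ ¬stand_down is a tautology, O(renew_ballot) follows.
From O(renew_ballot) and premise 1, O(renew_ballot → raise_flag), we obtain O(raise_flag).
Premise 5 is O(¬don_mask → ¬raise_flag); contrapositively O(raise_flag → don_mask). Since O(raise_flag) holds, K gives O(don_mask).
Applying K to premise 2 (O(don_mask → pay_taxes)) and O(don_mask) yields O(pay_taxes).
Premise 6, O(¬arm_system → ¬pay_taxes), contraposes to O(pay_taxes → arm_system); with O(pay_taxes) we get O(arm_system).
The contrapositive of premise 4 (O(revoke_blueprint → ¬arm_system)) is O(arm_system → ¬revoke_blueprint), and O(arm_system) is already established, so O(¬revoke_blueprint).
But premise 9 directly asserts O(revoke_blueprint).
We now have both O(¬revoke_blueprint) and O(revoke_blueprint) — revoke_blueprint is simultaneously obligatory and forbidden, violating the D-axiom.

Inconsistent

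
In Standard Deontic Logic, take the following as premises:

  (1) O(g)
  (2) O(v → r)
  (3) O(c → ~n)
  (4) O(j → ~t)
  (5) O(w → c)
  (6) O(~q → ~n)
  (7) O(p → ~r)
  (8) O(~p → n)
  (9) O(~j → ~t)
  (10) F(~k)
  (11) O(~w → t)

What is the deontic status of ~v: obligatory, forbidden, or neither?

Premises 4 and 9 cover both cases: O(j → ~t) and O(~j → ~t). Since j ∨ ~j is a tautology, O(~t) follows.
Premise 11, O(~w → t), contraposes to O(~t → w); with O(~t) we get O(w).
Premise 5 is O(w → c); since O(w), deontic closure gives O(c).
From O(c) and premise 3, O(c → ~n), we obtain O(~n).
The contrapositive of premise 8 (O(~p → n)) is O(~n → p), and O(~n) is already established, so O(p).
Applying K to premise 7 (O(p → ~r)) and O(p) yields O(~r).
Premise 2 is O(v → r); contrapositively O(~r → ~v). Since O(~r) holds, K gives O(~v).
Premises 1, 6, 10 do not contribute to this derivation.
Hence ~v is obligatory.

Obligatory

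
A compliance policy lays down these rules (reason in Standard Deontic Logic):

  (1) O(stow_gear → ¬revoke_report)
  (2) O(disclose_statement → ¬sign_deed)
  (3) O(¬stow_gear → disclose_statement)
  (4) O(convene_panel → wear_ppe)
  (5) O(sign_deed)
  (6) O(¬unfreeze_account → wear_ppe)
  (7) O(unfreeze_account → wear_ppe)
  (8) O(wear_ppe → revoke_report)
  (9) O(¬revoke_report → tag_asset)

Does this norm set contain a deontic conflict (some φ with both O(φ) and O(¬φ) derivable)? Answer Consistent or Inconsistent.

Inconsistent

Premises 7 and 6 cover both cases: O(unfreeze_account → wear_ppe) and O(¬unfreeze_account → wear_ppe). Since unfreeze_account ∨ ¬unfreeze_account is a tautology, O(wear_ppe) follows.
Premise 8 is O(wear_ppe → revoke_report); since O(wear_ppe), deontic closure gives O(revoke_report).
Premise 1 is O(stow_gear → ¬revoke_report); contrapositively O(revoke_report → ¬stow_gear). Since O(revoke_report) holds, K gives O(¬stow_gear).
Applying K to premise 3 (O(¬stow_gear → disclose_statement)) and O(¬stow_gear) yields O(disclose_statement).
Premise 2 is O(disclose_statement → ¬sign_deed); since O(disclose_statement), deontic closure gives O(¬sign_deed).
Yet premise 5 states O(sign_deed).
We now have both O(¬sign_deed) and O(sign_deed) — sign_deed is simultaneously obligatory and forbidden, violating the D-axiom.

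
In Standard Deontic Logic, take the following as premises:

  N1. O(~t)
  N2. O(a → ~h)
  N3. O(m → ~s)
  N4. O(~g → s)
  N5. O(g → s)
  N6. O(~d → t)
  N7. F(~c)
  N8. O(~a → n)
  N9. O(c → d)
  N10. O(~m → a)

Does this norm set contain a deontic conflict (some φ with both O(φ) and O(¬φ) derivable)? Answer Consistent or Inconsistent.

Consistent

Premise 6 is O(~d → t), but O(~d) is not derivable from the premises, so it does not yield O(t).
So O(t) is not derivable, and the apparent clash with O(~t) does not arise.
A world satisfying every obligation exists (e.g. a=true, c=true, d=true, g=false, h=false, m=false, n=false, s=true, t=false); no atom is both obligatory and forbidden, so the set is consistent.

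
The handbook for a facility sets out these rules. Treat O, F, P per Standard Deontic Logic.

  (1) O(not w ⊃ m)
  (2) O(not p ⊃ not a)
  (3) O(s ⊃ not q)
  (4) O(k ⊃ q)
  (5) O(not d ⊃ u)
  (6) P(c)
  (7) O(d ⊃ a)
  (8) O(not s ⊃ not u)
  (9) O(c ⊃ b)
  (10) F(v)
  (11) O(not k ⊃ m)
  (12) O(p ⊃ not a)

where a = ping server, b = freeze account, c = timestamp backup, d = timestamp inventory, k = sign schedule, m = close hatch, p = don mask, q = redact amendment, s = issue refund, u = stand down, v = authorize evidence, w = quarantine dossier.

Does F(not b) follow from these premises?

Premise 9 is O(c ⊃ b), but O(c) is not derivable from the premises (the permission P(c) asserts only not O(not c), not O(c)), so it does not yield O(b).
No other premise forces O(b). An ideal world satisfying every premise can still have not b true, so F(not b) is not derivable.

No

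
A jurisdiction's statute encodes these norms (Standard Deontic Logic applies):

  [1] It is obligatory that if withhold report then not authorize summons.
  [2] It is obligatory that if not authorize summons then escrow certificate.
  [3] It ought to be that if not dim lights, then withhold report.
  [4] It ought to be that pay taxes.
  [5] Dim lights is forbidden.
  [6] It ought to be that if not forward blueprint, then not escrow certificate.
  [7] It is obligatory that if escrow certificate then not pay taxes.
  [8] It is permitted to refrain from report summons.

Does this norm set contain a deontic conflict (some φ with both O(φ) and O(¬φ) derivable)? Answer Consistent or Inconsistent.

Inconsistent

Premise 4 gives O(pay_taxes).
Premise 7 is O(escrow_certificate → ¬pay_taxes); contrapositively O(pay_taxes → ¬escrow_certificate). Since O(pay_taxes) holds, K gives O(¬escrow_certificate).
Premise 2 is O(¬authorize_summons → escrow_certificate); contrapositively O(¬escrow_certificate → authorize_summons). Since O(¬escrow_certificate) holds, K gives O(authorize_summons).
The contrapositive of premise 1 (O(withhold_report → ¬authorize_summons)) is O(authorize_summons → ¬withhold_report), and O(authorize_summons) is already established, so O(¬withhold_report).
Premise 3 is O(¬dim_lights → withhold_report); contrapositively O(¬withhold_report → dim_lights). Since O(¬withhold_report) holds, K gives O(dim_lights).
Yet premise 5 is F(dim_lights), i.e. O(¬dim_lights).
We now have both O(dim_lights) and O(¬dim_lights) — dim_lights is simultaneously obligatory and forbidden, violating the D-axiom.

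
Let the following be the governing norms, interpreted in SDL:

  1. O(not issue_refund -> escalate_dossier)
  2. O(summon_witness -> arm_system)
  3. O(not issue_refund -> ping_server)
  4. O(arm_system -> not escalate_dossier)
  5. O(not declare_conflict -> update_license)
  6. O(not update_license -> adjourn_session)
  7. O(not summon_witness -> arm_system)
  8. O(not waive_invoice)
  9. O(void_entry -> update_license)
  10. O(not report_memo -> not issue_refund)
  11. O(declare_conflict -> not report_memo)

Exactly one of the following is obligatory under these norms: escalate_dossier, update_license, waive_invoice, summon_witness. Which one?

Premises 2 and 7 cover both cases: O(summon_witness -> arm_system) and O(not summon_witness -> arm_system). Since summon_witness ∨ not summon_witness is a tautology, O(arm_system) follows.
Premise 4 is O(arm_system -> not escalate_dossier); since O(arm_system), deontic closure gives O(not escalate_dossier).
The contrapositive of premise 1 (O(not issue_refund -> escalate_dossier)) is O(not escalate_dossier -> issue_refund), and O(not escalate_dossier) is already established, so O(issue_refund).
Premise 10 is O(not report_memo -> not issue_refund); contrapositively O(issue_refund -> report_memo). Since O(issue_refund) holds, K gives O(report_memo).
Premise 11 is O(declare_conflict -> not report_memo); contrapositively O(report_memo -> not declare_conflict). Since O(report_memo) holds, K gives O(not declare_conflict).
From O(not declare_conflict) and premise 5, O(not declare_conflict -> update_license), we obtain O(update_license).
So O(update_license) holds — update_license is obligatory. None of the other listed options is made obligatory by any chain of premises.

update_license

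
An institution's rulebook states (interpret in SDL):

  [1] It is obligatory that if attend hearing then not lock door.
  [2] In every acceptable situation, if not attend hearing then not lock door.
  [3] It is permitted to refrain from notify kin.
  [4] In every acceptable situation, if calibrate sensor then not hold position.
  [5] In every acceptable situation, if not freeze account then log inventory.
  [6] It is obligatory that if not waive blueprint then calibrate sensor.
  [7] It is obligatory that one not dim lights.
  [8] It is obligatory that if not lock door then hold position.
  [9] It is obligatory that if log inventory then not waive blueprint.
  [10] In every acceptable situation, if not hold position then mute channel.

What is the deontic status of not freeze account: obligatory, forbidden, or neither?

Forbidden

By case analysis on attend_hearing: premise 1 gives O(attend_hearing → ¬lock_door) and premise 2 gives O(¬attend_hearing → ¬lock_door), so O(¬lock_door) either way.
With premise 8, O(¬lock_door → hold_position), the K-axiom yields O(hold_position).
The contrapositive of premise 4 (O(calibrate_sensor → ¬hold_position)) is O(hold_position → ¬calibrate_sensor), and O(hold_position) is already established, so O(¬calibrate_sensor).
Premise 6 is O(¬waive_blueprint → calibrate_sensor); contrapositively O(¬calibrate_sensor → waive_blueprint). Since O(¬calibrate_sensor) holds, K gives O(waive_blueprint).
Premise 9 is O(log_inventory → ¬waive_blueprint); contrapositively O(waive_blueprint → ¬log_inventory). Since O(waive_blueprint) holds, K gives O(¬log_inventory).
The contrapositive of premise 5 (O(¬freeze_account → log_inventory)) is O(¬log_inventory → freeze_account), and O(¬log_inventory) is already established, so O(freeze_account).
Premises 3, 7, 10 do not contribute to this derivation.
Thus O(freeze_account), which is F(¬freeze_account): ¬freeze_account is forbidden.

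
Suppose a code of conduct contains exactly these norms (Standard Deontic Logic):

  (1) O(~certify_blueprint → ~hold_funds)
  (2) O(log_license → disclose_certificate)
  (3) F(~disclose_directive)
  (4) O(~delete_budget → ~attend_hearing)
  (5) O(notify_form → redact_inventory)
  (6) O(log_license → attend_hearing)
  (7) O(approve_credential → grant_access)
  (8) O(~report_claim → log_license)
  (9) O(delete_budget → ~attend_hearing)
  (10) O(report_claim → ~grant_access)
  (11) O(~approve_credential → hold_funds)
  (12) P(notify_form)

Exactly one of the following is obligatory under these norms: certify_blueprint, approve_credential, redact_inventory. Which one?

By case analysis on ~delete_budget: premise 4 gives O(~delete_budget → ~attend_hearing) and premise 9 gives O(delete_budget → ~attend_hearing), so O(~attend_hearing) either way.
Premise 6, O(log_license → attend_hearing), contraposes to O(~attend_hearing → ~log_license); with O(~attend_hearing) we get O(~log_license).
The contrapositive of premise 8 (O(~report_claim → log_license)) is O(~log_license → report_claim), and O(~log_license) is already established, so O(report_claim).
With premise 10, O(report_claim → ~grant_access), the K-axiom yields O(~grant_access).
Premise 7 is O(approve_credential → grant_access); contrapositively O(~grant_access → ~approve_credential). Since O(~grant_access) holds, K gives O(~approve_credential).
With premise 11, O(~approve_credential → hold_funds), the K-axiom yields O(hold_funds).
The contrapositive of premise 1 (O(~certify_blueprint → ~hold_funds)) is O(hold_funds → certify_blueprint), and O(hold_funds) is already established, so O(certify_blueprint).
So O(certify_blueprint) holds — certify_blueprint is obligatory. None of the other listed options is made obligatory by any chain of premises.

certify_blueprint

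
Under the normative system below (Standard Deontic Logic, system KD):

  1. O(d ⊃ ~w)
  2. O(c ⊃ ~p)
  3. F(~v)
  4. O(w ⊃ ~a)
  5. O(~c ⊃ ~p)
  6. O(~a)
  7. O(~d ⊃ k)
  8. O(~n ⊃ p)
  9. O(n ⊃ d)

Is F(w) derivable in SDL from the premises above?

Premises 5 and 2 are O(~c ⊃ ~p) and O(c ⊃ ~p); every ideal world satisfies ~c or c, so in either case ~p holds — hence O(~p).
The contrapositive of premise 8 (O(~n ⊃ p)) is O(~p ⊃ n), and O(~p) is already established, so O(n).
Premise 9 is O(n ⊃ d); since O(n), deontic closure gives O(d).
From O(d) and premise 1, O(d ⊃ ~w), we obtain O(~w).
Premises 3, 4, 6, 7 do not contribute to this derivation.
So O(~w) holds, i.e. F(w). The claim follows.

Yes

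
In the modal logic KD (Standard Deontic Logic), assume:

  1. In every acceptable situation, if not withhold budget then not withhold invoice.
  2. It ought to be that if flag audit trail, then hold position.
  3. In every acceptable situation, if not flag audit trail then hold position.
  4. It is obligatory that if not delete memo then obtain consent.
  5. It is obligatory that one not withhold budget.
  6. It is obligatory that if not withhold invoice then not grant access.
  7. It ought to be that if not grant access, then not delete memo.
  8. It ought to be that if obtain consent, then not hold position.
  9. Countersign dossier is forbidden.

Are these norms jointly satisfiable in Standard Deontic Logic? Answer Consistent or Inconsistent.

Inconsistent

By case analysis on flag_audit_trail: premise 2 gives O(flag_audit_trail → hold_position) and premise 3 gives O(¬flag_audit_trail → hold_position), so O(hold_position) either way.
Premise 8 is O(obtain_consent → ¬hold_position); contrapositively O(hold_position → ¬obtain_consent). Since O(hold_position) holds, K gives O(¬obtain_consent).
Premise 4 is O(¬delete_memo → obtain_consent); contrapositively O(¬obtain_consent → delete_memo). Since O(¬obtain_consent) holds, K gives O(delete_memo).
Premise 7 is O(¬grant_access → ¬delete_memo); contrapositively O(delete_memo → grant_access). Since O(delete_memo) holds, K gives O(grant_access).
The contrapositive of premise 6 (O(¬withhold_invoice → ¬grant_access)) is O(grant_access → withhold_invoice), and O(grant_access) is already established, so O(withhold_invoice).
Premise 1, O(¬withhold_budget → ¬withhold_invoice), contraposes to O(withhold_invoice → withhold_budget); with O(withhold_invoice) we get O(withhold_budget).
However, premise 5 gives O(¬withhold_budget).
We now have both O(withhold_budget) and O(¬withhold_budget) — withhold_budget is simultaneously obligatory and forbidden, violating the D-axiom.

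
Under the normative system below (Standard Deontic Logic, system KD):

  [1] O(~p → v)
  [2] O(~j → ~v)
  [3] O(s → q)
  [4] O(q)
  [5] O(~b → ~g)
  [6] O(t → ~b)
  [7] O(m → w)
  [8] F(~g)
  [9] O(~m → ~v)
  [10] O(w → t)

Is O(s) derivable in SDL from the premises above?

Premise 3 is O(s → q); even if O(q) held, inferring O(s) would be affirming the consequent — invalid.
No other premise forces O(s). An ideal world satisfying every premise can still have s false, so O(s) is not derivable.

No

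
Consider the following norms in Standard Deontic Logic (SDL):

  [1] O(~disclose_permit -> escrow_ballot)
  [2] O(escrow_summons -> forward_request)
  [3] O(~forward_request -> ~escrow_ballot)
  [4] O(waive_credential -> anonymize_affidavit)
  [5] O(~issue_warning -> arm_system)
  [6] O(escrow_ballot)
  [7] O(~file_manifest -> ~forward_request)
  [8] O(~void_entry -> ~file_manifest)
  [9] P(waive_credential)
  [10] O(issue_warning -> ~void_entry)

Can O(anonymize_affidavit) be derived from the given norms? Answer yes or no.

Premise 4 is O(waive_credential -> anonymize_affidavit), but O(waive_credential) is not derivable from the premises (the permission P(waive_credential) asserts only ~O(~waive_credential), not O(waive_credential)), so it does not yield O(anonymize_affidavit).
No other premise forces O(anonymize_affidavit). An ideal world satisfying every premise can still have anonymize_affidavit false, so O(anonymize_affidavit) is not derivable.

No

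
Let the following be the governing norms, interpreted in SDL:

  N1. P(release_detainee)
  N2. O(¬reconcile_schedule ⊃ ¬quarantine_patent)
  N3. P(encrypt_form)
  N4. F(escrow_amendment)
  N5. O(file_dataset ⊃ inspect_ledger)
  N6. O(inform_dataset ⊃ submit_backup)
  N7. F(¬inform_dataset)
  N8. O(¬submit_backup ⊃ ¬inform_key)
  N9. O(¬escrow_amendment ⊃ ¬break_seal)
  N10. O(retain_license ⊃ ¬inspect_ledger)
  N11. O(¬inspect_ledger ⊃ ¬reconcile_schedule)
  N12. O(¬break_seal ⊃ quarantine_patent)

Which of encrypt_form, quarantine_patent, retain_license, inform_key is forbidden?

Premise 4, F(escrow_amendment), is equivalent to O(¬escrow_amendment).
Premise 9 is O(¬escrow_amendment ⊃ ¬break_seal); since O(¬escrow_amendment), deontic closure gives O(¬break_seal).
Applying K to premise 12 (O(¬break_seal ⊃ quarantine_patent)) and O(¬break_seal) yields O(quarantine_patent).
Premise 2 is O(¬reconcile_schedule ⊃ ¬quarantine_patent); contrapositively O(quarantine_patent ⊃ reconcile_schedule). Since O(quarantine_patent) holds, K gives O(reconcile_schedule).
Premise 11 is O(¬inspect_ledger ⊃ ¬reconcile_schedule); contrapositively O(reconcile_schedule ⊃ inspect_ledger). Since O(reconcile_schedule) holds, K gives O(inspect_ledger).
Premise 10 is O(retain_license ⊃ ¬inspect_ledger); contrapositively O(inspect_ledger ⊃ ¬retain_license). Since O(inspect_ledger) holds, K gives O(¬retain_license).
So O(¬retain_license) holds, i.e. retain_license is forbidden. None of the other listed options is forbidden under the premises.

retain_license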